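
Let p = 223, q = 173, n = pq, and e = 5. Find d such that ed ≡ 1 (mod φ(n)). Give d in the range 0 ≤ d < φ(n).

φ(n) = (p−1)(q−1) = 222·172 = 38184.
Need d with 5·d ≡ 1 (mod 38184). Apply the extended Euclidean algorithm:
38184 = 7636×5 + 4
5 = 1×4 + 1
4 = 4×1 + 0
Back-substitute:
1 = 5 − 4
1 = −38184 + 7637·5
So 5·7637 ≡ 1 (mod 38184), hence d = 7637.

7637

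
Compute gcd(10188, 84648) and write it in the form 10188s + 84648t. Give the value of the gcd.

12

Apply Euclid's algorithm to 84648 and 10188:
84648 = 8*10188 + 3144
10188 = 3*3144 + 756
3144 = 4*756 + 120
756 = 6*120 + 36
120 = 3*36 + 12
36 = 3*12 + 0
gcd(10188, 84648) = 12.
Working backward:
12 = 120 − 3·36
12 = −3·756 + 19·120
12 = 19·3144 − 79·756
12 = −79·10188 + 256·3144
12 = 256·84648 − 2127·10188
So 12 = (256)·84648 + (-2127)·10188.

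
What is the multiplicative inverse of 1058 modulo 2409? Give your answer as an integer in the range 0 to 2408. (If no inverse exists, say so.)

2261

gcd(2409, 1058) by repeated division:
2409 = 2×1058 + 293
1058 = 3×293 + 179
293 = 1×179 + 114
179 = 1×114 + 65
114 = 1×65 + 49
65 = 1×49 + 16
49 = 3×16 + 1
16 = 16×1 + 0
Since gcd(1058, 2409) = 1, back-substitute to write 1 as a combination:
1 = 49 − 3·16
1 = −3·65 + 4·49
1 = 4·114 − 7·65
1 = −7·179 + 11·114
1 = 11·293 − 18·179
1 = −18·1058 + 65·293
1 = 65·2409 − 148·1058
Thus 1058·(-148) ≡ 1 (mod 2409); reducing, -148 mod 2409 = 2261.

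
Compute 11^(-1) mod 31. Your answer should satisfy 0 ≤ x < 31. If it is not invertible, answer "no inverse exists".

17

Apply the Euclidean algorithm to 31 and 11:
31 = 2·11 + 9
11 = 1·9 + 2
9 = 4·2 + 1
2 = 2·1 + 0
gcd = 1, so the inverse exists. Back-substitute:
1 = 9 − 4·2
1 = −4·11 + 5·9
1 = 5·31 − 14·11
Hence 11⁻¹ ≡ -14 ≡ 17 (mod 31).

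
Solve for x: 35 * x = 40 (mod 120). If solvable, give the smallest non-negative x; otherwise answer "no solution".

First find gcd(35, 120):
120 = 3×35 + 15
35 = 2×15 + 5
15 = 3×5 + 0
gcd = 5 and 5 | 40, so solutions exist. Divide through by 5: 7x ≡ 8 (mod 24).
Now find 7⁻¹ mod 24:
24 = 3*7 + 3
7 = 2*3 + 1
3 = 3*1 + 0
Back-substitute:
1 = 7 − 2·3
1 = −2·24 + 7·7
So 7⁻¹ ≡ 7 (mod 24).
Then x ≡ 7·8 ≡ 8 (mod 24); the smallest non-negative solution is x = 8.

8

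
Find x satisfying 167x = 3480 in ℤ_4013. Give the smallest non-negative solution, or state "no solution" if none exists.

First find gcd(167, 4013):
4013 = 24*167 + 5
167 = 33*5 + 2
5 = 2*2 + 1
2 = 2*1 + 0
gcd = 1, so a unique solution mod 4013 exists.
Back-substitute for the Bézout coefficients:
1 = 5 − 2·2
1 = −2·167 + 67·5
1 = 67·4013 − 1610·167
So 167·(-1610) ≡ 1 (mod 4013), giving 167⁻¹ ≡ 2403.
x ≡ 167⁻¹·3480 ≡ 2403·3480 ≡ 3361 (mod 4013).

3361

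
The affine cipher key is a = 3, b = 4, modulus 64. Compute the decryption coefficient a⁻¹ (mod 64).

gcd(64, 3) by repeated division:
64 = 21*3 + 1
3 = 3*1 + 0
gcd = 1, so the inverse exists. Back-substitute:
1 = 64 − 21·3
Thus 3·(-21) ≡ 1 (mod 64); reducing, -21 mod 64 = 43.

43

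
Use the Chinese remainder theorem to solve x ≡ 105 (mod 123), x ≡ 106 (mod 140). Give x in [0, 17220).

Write x = 105 + 123·k. Then 123·k ≡ 106 − 105 ≡ 1 (mod 140).
Need 123⁻¹ mod 140. Extended Euclid on (140, 123):
140 = 1*123 + 17
123 = 7*17 + 4
17 = 4*4 + 1
4 = 4*1 + 0
Back-substitute:
1 = 17 − 4·4
1 = −4·123 + 29·17
1 = 29·140 − 33·123
123⁻¹ ≡ 107 (mod 140), so k ≡ 107·1 ≡ 107 (mod 140).
x = 105 + 123·107 = 13266.

13266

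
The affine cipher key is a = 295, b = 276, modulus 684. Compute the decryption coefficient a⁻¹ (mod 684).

Apply the Euclidean algorithm to 684 and 295:
684 = 2·295 + 94
295 = 3·94 + 13
94 = 7·13 + 3
13 = 4·3 + 1
3 = 3·1 + 0
gcd = 1, so the inverse exists. Back-substitute:
1 = 13 − 4·3
1 = −4·94 + 29·13
1 = 29·295 − 91·94
1 = −91·684 + 211·295
So 295·211 ≡ 1 (mod 684).

211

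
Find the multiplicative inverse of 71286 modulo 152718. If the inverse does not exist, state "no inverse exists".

Euclidean algorithm on 152718, 71286:
152718 = 2×71286 + 10146
71286 = 7×10146 + 264
10146 = 38×264 + 114
264 = 2×114 + 36
114 = 3×36 + 6
36 = 6×6 + 0
Since gcd = 6 > 1, 71286 is not a unit mod 152718.

no inverse exists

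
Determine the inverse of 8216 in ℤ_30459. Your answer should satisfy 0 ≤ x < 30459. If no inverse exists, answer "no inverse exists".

Euclidean algorithm on 30459, 8216:
30459 = 3*8216 + 5811
8216 = 1*5811 + 2405
5811 = 2*2405 + 1001
2405 = 2*1001 + 403
1001 = 2*403 + 195
403 = 2*195 + 13
195 = 15*13 + 0
Since gcd = 13 > 1, 8216 is not a unit mod 30459.

no inverse exists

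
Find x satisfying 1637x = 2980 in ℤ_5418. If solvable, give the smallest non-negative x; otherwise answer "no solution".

2312

First find gcd(1637, 5418):
5418 = 3·1637 + 507
1637 = 3·507 + 116
507 = 4·116 + 43
116 = 2·43 + 30
43 = 1·30 + 13
30 = 2·13 + 4
13 = 3·4 + 1
4 = 4·1 + 0
gcd = 1, so a unique solution mod 5418 exists.
Back-substitute for the Bézout coefficients:
1 = 13 − 3·4
1 = −3·30 + 7·13
1 = 7·43 − 10·30
1 = −10·116 + 27·43
1 = 27·507 − 118·116
1 = −118·1637 + 381·507
1 = 381·5418 − 1261·1637
So 1637·(-1261) ≡ 1 (mod 5418), giving 1637⁻¹ ≡ 4157.
x ≡ 1637⁻¹·2980 ≡ 4157·2980 ≡ 2312 (mod 5418).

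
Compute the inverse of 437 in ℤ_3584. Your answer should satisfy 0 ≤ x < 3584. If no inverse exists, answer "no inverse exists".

Apply the Euclidean algorithm to 3584 and 437:
3584 = 8×437 + 88
437 = 4×88 + 85
88 = 1×85 + 3
85 = 28×3 + 1
3 = 3×1 + 0
The gcd is 1. Working backward:
1 = 85 − 28·3
1 = −28·88 + 29·85
1 = 29·437 − 144·88
1 = −144·3584 + 1181·437
So 437·1181 ≡ 1 (mod 3584).

1181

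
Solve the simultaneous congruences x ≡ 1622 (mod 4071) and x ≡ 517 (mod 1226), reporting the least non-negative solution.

3368339

Write x = 1622 + 4071·k. Then 4071·k ≡ 517 − 1622 ≡ 121 (mod 1226).
Need 4071⁻¹ mod 1226. Extended Euclid on (1226, 393):
1226 = 3·393 + 47
393 = 8·47 + 17
47 = 2·17 + 13
17 = 1·13 + 4
13 = 3·4 + 1
4 = 4·1 + 0
Back-substitute:
1 = 13 − 3·4
1 = −3·17 + 4·13
1 = 4·47 − 11·17
1 = −11·393 + 92·47
1 = 92·1226 − 287·393
4071⁻¹ ≡ 939 (mod 1226), so k ≡ 939·121 ≡ 827 (mod 1226).
x = 1622 + 4071·827 = 3368339.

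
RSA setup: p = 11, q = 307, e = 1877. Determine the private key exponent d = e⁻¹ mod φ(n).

1433

φ(n) = (p−1)(q−1) = 10·306 = 3060.
Need d with 1877·d ≡ 1 (mod 3060). Apply the extended Euclidean algorithm:
3060 = 1·1877 + 1183
1877 = 1·1183 + 694
1183 = 1·694 + 489
694 = 1·489 + 205
489 = 2·205 + 79
205 = 2·79 + 47
79 = 1·47 + 32
47 = 1·32 + 15
32 = 2·15 + 2
15 = 7·2 + 1
2 = 2·1 + 0
Back-substitute:
1 = 15 − 7·2
1 = −7·32 + 15·15
1 = 15·47 − 22·32
1 = −22·79 + 37·47
1 = 37·205 − 96·79
1 = −96·489 + 229·205
1 = 229·694 − 325·489
1 = −325·1183 + 554·694
1 = 554·1877 − 879·1183
1 = −879·3060 + 1433·1877
So 1877·1433 ≡ 1 (mod 3060), hence d = 1433.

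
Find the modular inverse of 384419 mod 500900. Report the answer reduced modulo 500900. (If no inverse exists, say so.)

Run Euclid on (500900, 384419):
500900 = 1·384419 + 116481
384419 = 3·116481 + 34976
116481 = 3·34976 + 11553
34976 = 3·11553 + 317
11553 = 36·317 + 141
317 = 2·141 + 35
141 = 4·35 + 1
35 = 35·1 + 0
Since gcd(384419, 500900) = 1, back-substitute to write 1 as a combination:
1 = 141 − 4·35
1 = −4·317 + 9·141
1 = 9·11553 − 328·317
1 = −328·34976 + 993·11553
1 = 993·116481 − 3307·34976
1 = −3307·384419 + 10914·116481
1 = 10914·500900 − 14221·384419
Thus 384419·(-14221) ≡ 1 (mod 500900); reducing, -14221 mod 500900 = 486679.

486679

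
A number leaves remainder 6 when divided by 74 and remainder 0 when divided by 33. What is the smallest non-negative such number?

1782

Write x = 6 + 74·k. Then 74·k ≡ 0 − 6 ≡ 27 (mod 33).
Need 74⁻¹ mod 33. Extended Euclid on (33, 8):
33 = 4*8 + 1
8 = 8*1 + 0
Back-substitute:
1 = 33 − 4·8
74⁻¹ ≡ 29 (mod 33), so k ≡ 29·27 ≡ 24 (mod 33).
x = 6 + 74·24 = 1782.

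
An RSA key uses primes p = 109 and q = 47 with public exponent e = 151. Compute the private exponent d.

φ(n) = (p−1)(q−1) = 108·46 = 4968.
Need d with 151·d ≡ 1 (mod 4968). Apply the extended Euclidean algorithm:
4968 = 32·151 + 136
151 = 1·136 + 15
136 = 9·15 + 1
15 = 15·1 + 0
Back-substitute:
1 = 136 − 9·15
1 = −9·151 + 10·136
1 = 10·4968 − 329·151
So 151·(-329) ≡ 1 (mod 4968), hence d ≡ -329 ≡ 4639 (mod 4968).

4639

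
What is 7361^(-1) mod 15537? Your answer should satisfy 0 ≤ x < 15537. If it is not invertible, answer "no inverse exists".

13745

Apply the Euclidean algorithm to 15537 and 7361:
15537 = 2·7361 + 815
7361 = 9·815 + 26
815 = 31·26 + 9
26 = 2·9 + 8
9 = 1·8 + 1
8 = 8·1 + 0
gcd = 1, so the inverse exists. Back-substitute:
1 = 9 − 8
1 = −26 + 3·9
1 = 3·815 − 94·26
1 = −94·7361 + 849·815
1 = 849·15537 − 1792·7361
So 7361·(-1792) ≡ 1 (mod 15537), and -1792 ≡ 13745 (mod 15537).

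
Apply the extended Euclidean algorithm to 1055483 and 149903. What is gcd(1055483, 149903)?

13

Apply Euclid's algorithm to 1055483 and 149903:
1055483 = 7·149903 + 6162
149903 = 24·6162 + 2015
6162 = 3·2015 + 117
2015 = 17·117 + 26
117 = 4·26 + 13
26 = 2·13 + 0
gcd(1055483, 149903) = 13.
Express as a combination:
13 = 117 − 4·26
13 = −4·2015 + 69·117
13 = 69·6162 − 211·2015
13 = −211·149903 + 5133·6162
13 = 5133·1055483 − 36142·149903
So 13 = (5133)·1055483 + (-36142)·149903.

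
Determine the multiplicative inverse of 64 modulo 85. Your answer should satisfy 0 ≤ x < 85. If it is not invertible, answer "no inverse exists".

4

gcd(85, 64) by repeated division:
85 = 1×64 + 21
64 = 3×21 + 1
21 = 21×1 + 0
Since gcd(64, 85) = 1, back-substitute to write 1 as a combination:
1 = 64 − 3·21
1 = −3·85 + 4·64
So 64·4 ≡ 1 (mod 85).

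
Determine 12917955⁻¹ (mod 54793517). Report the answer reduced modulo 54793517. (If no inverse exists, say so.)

Apply the Euclidean algorithm to 54793517 and 12917955:
54793517 = 4·12917955 + 3121697
12917955 = 4·3121697 + 431167
3121697 = 7·431167 + 103528
431167 = 4·103528 + 17055
103528 = 6·17055 + 1198
17055 = 14·1198 + 283
1198 = 4·283 + 66
283 = 4·66 + 19
66 = 3·19 + 9
19 = 2·9 + 1
9 = 9·1 + 0
gcd = 1, so the inverse exists. Back-substitute:
1 = 19 − 2·9
1 = −2·66 + 7·19
1 = 7·283 − 30·66
1 = −30·1198 + 127·283
1 = 127·17055 − 1808·1198
1 = −1808·103528 + 10975·17055
1 = 10975·431167 − 45708·103528
1 = −45708·3121697 + 330931·431167
1 = 330931·12917955 − 1369432·3121697
1 = −1369432·54793517 + 5808659·12917955
So 12917955·5808659 ≡ 1 (mod 54793517).

5808659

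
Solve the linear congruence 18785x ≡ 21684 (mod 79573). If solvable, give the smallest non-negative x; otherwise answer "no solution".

First find gcd(18785, 79573):
79573 = 4×18785 + 4433
18785 = 4×4433 + 1053
4433 = 4×1053 + 221
1053 = 4×221 + 169
221 = 1×169 + 52
169 = 3×52 + 13
52 = 4×13 + 0
gcd = 13 and 13 | 21684, so solutions exist. Divide through by 13: 1445x ≡ 1668 (mod 6121).
Now find 1445⁻¹ mod 6121:
6121 = 4·1445 + 341
1445 = 4·341 + 81
341 = 4·81 + 17
81 = 4·17 + 13
17 = 1·13 + 4
13 = 3·4 + 1
4 = 4·1 + 0
Back-substitute:
1 = 13 − 3·4
1 = −3·17 + 4·13
1 = 4·81 − 19·17
1 = −19·341 + 80·81
1 = 80·1445 − 339·341
1 = −339·6121 + 1436·1445
So 1445⁻¹ ≡ 1436 (mod 6121).
Then x ≡ 1436·1668 ≡ 1937 (mod 6121); the smallest non-negative solution is x = 1937.

1937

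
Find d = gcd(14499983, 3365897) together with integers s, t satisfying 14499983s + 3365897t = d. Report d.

Repeated division:
14499983 = 4·3365897 + 1036395
3365897 = 3·1036395 + 256712
1036395 = 4·256712 + 9547
256712 = 26·9547 + 8490
9547 = 1·8490 + 1057
8490 = 8·1057 + 34
1057 = 31·34 + 3
34 = 11·3 + 1
3 = 3·1 + 0
gcd(14499983, 3365897) = 1.
Working backward:
1 = 34 − 11·3
1 = −11·1057 + 342·34
1 = 342·8490 − 2747·1057
1 = −2747·9547 + 3089·8490
1 = 3089·256712 − 83061·9547
1 = −83061·1036395 + 335333·256712
1 = 335333·3365897 − 1089060·1036395
1 = −1089060·14499983 + 4691573·3365897
So 1 = (-1089060)·14499983 + (4691573)·3365897.

1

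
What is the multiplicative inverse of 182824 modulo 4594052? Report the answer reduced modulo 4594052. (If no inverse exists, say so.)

Compute gcd(182824, 4594052):
4594052 = 25*182824 + 23452
182824 = 7*23452 + 18660
23452 = 1*18660 + 4792
18660 = 3*4792 + 4284
4792 = 1*4284 + 508
4284 = 8*508 + 220
508 = 2*220 + 68
220 = 3*68 + 16
68 = 4*16 + 4
16 = 4*4 + 0
The gcd is 4, not 1, hence no inverse exists.

no inverse exists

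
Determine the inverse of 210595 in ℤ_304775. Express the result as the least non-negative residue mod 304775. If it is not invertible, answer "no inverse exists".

no inverse exists

Compute gcd(210595, 304775):
304775 = 1×210595 + 94180
210595 = 2×94180 + 22235
94180 = 4×22235 + 5240
22235 = 4×5240 + 1275
5240 = 4×1275 + 140
1275 = 9×140 + 15
140 = 9×15 + 5
15 = 3×5 + 0
Since gcd = 5 > 1, 210595 is not a unit mod 304775.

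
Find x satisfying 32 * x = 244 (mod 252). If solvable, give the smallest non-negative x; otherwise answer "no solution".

47

First find gcd(32, 252):
252 = 7*32 + 28
32 = 1*28 + 4
28 = 7*4 + 0
gcd = 4 and 4 | 244, so solutions exist. Divide through by 4: 8x ≡ 61 (mod 63).
Now find 8⁻¹ mod 63:
63 = 7*8 + 7
8 = 1*7 + 1
7 = 7*1 + 0
Back-substitute:
1 = 8 − 7
1 = −63 + 8·8
So 8⁻¹ ≡ 8 (mod 63).
Then x ≡ 8·61 ≡ 47 (mod 63); the smallest non-negative solution is x = 47.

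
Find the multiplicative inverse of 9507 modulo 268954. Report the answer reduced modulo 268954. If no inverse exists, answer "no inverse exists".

Apply the Euclidean algorithm to 268954 and 9507:
268954 = 28*9507 + 2758
9507 = 3*2758 + 1233
2758 = 2*1233 + 292
1233 = 4*292 + 65
292 = 4*65 + 32
65 = 2*32 + 1
32 = 32*1 + 0
gcd = 1, so the inverse exists. Back-substitute:
1 = 65 − 2·32
1 = −2·292 + 9·65
1 = 9·1233 − 38·292
1 = −38·2758 + 85·1233
1 = 85·9507 − 293·2758
1 = −293·268954 + 8289·9507
So 9507·8289 ≡ 1 (mod 268954).

8289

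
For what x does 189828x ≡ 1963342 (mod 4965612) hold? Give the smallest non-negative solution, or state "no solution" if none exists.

no solution

gcd(189828, 4965612):
4965612 = 26*189828 + 30084
189828 = 6*30084 + 9324
30084 = 3*9324 + 2112
9324 = 4*2112 + 876
2112 = 2*876 + 360
876 = 2*360 + 156
360 = 2*156 + 48
156 = 3*48 + 12
48 = 4*12 + 0
gcd = 12, but 12 ∤ 1963342, so the congruence has no solution.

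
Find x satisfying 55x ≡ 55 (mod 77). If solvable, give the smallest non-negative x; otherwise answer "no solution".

1

First find gcd(55, 77):
77 = 1×55 + 22
55 = 2×22 + 11
22 = 2×11 + 0
gcd = 11 and 11 | 55, so solutions exist. Divide through by 11: 5x ≡ 5 (mod 7).
Now find 5⁻¹ mod 7:
7 = 1*5 + 2
5 = 2*2 + 1
2 = 2*1 + 0
Back-substitute:
1 = 5 − 2·2
1 = −2·7 + 3·5
So 5⁻¹ ≡ 3 (mod 7).
Then x ≡ 3·5 ≡ 1 (mod 7); the smallest non-negative solution is x = 1.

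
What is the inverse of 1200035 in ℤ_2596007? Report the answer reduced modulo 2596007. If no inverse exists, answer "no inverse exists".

Extended Euclidean algorithm:
2596007 = 2·1200035 + 195937
1200035 = 6·195937 + 24413
195937 = 8·24413 + 633
24413 = 38·633 + 359
633 = 1·359 + 274
359 = 1·274 + 85
274 = 3·85 + 19
85 = 4·19 + 9
19 = 2·9 + 1
9 = 9·1 + 0
Since gcd(1200035, 2596007) = 1, back-substitute to write 1 as a combination:
1 = 19 − 2·9
1 = −2·85 + 9·19
1 = 9·274 − 29·85
1 = −29·359 + 38·274
1 = 38·633 − 67·359
1 = −67·24413 + 2584·633
1 = 2584·195937 − 20739·24413
1 = −20739·1200035 + 127018·195937
1 = 127018·2596007 − 274775·1200035
Thus 1200035·(-274775) ≡ 1 (mod 2596007); reducing, -274775 mod 2596007 = 2321232.

2321232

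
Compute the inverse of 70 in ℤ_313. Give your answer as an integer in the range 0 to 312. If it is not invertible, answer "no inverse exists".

Extended Euclidean algorithm:
313 = 4×70 + 33
70 = 2×33 + 4
33 = 8×4 + 1
4 = 4×1 + 0
The gcd is 1. Working backward:
1 = 33 − 8·4
1 = −8·70 + 17·33
1 = 17·313 − 76·70
So 70·(-76) ≡ 1 (mod 313), and -76 ≡ 237 (mod 313).

237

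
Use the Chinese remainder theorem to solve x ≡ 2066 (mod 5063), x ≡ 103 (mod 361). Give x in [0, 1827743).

928595

Write x = 2066 + 5063·k. Then 5063·k ≡ 103 − 2066 ≡ 203 (mod 361).
Need 5063⁻¹ mod 361. Extended Euclid on (361, 9):
361 = 40×9 + 1
9 = 9×1 + 0
Back-substitute:
1 = 361 − 40·9
5063⁻¹ ≡ 321 (mod 361), so k ≡ 321·203 ≡ 183 (mod 361).
x = 2066 + 5063·183 = 928595.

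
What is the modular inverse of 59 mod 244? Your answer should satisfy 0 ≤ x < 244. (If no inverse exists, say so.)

Apply the Euclidean algorithm to 244 and 59:
244 = 4*59 + 8
59 = 7*8 + 3
8 = 2*3 + 2
3 = 1*2 + 1
2 = 2*1 + 0
The gcd is 1. Working backward:
1 = 3 − 2
1 = −8 + 3·3
1 = 3·59 − 22·8
1 = −22·244 + 91·59
So 59·91 ≡ 1 (mod 244).

91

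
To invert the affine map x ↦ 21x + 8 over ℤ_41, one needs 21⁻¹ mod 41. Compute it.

2

Run Euclid on (41, 21):
41 = 1×21 + 20
21 = 1×20 + 1
20 = 20×1 + 0
The gcd is 1. Working backward:
1 = 21 − 20
1 = −41 + 2·21
So 21·2 ≡ 1 (mod 41).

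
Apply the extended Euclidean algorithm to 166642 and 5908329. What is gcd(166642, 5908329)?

Euclidean algorithm:
5908329 = 35×166642 + 75859
166642 = 2×75859 + 14924
75859 = 5×14924 + 1239
14924 = 12×1239 + 56
1239 = 22×56 + 7
56 = 8×7 + 0
gcd(166642, 5908329) = 7.
Express as a combination:
7 = 1239 − 22·56
7 = −22·14924 + 265·1239
7 = 265·75859 − 1347·14924
7 = −1347·166642 + 2959·75859
7 = 2959·5908329 − 104912·166642
So 7 = (2959)·5908329 + (-104912)·166642.

7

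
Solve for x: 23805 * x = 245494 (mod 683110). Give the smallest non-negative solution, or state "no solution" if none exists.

gcd(23805, 683110):
683110 = 28×23805 + 16570
23805 = 1×16570 + 7235
16570 = 2×7235 + 2100
7235 = 3×2100 + 935
2100 = 2×935 + 230
935 = 4×230 + 15
230 = 15×15 + 5
15 = 3×5 + 0
gcd = 5, but 5 ∤ 245494, so the congruence has no solution.

no solution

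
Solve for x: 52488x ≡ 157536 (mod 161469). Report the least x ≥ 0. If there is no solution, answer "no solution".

First find gcd(52488, 161469):
161469 = 3×52488 + 4005
52488 = 13×4005 + 423
4005 = 9×423 + 198
423 = 2×198 + 27
198 = 7×27 + 9
27 = 3×9 + 0
gcd = 9 and 9 | 157536, so solutions exist. Divide through by 9: 5832x ≡ 17504 (mod 17941).
Now find 5832⁻¹ mod 17941:
17941 = 3×5832 + 445
5832 = 13×445 + 47
445 = 9×47 + 22
47 = 2×22 + 3
22 = 7×3 + 1
3 = 3×1 + 0
Back-substitute:
1 = 22 − 7·3
1 = −7·47 + 15·22
1 = 15·445 − 142·47
1 = −142·5832 + 1861·445
1 = 1861·17941 − 5725·5832
So 5832·(-5725) ≡ 1 (mod 17941), i.e. 5832⁻¹ ≡ 12216.
Then x ≡ 12216·17504 ≡ 8026 (mod 17941); the smallest non-negative solution is x = 8026.

8026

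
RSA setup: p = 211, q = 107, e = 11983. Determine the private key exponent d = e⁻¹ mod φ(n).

φ(n) = (p−1)(q−1) = 210·106 = 22260.
Need d with 11983·d ≡ 1 (mod 22260). Apply the extended Euclidean algorithm:
22260 = 1·11983 + 10277
11983 = 1·10277 + 1706
10277 = 6·1706 + 41
1706 = 41·41 + 25
41 = 1·25 + 16
25 = 1·16 + 9
16 = 1·9 + 7
9 = 1·7 + 2
7 = 3·2 + 1
2 = 2·1 + 0
Back-substitute:
1 = 7 − 3·2
1 = −3·9 + 4·7
1 = 4·16 − 7·9
1 = −7·25 + 11·16
1 = 11·41 − 18·25
1 = −18·1706 + 749·41
1 = 749·10277 − 4512·1706
1 = −4512·11983 + 5261·10277
1 = 5261·22260 − 9773·11983
So 11983·(-9773) ≡ 1 (mod 22260), hence d ≡ -9773 ≡ 12487 (mod 22260).

12487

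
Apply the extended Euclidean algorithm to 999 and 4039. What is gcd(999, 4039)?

1

Euclidean algorithm:
4039 = 4*999 + 43
999 = 23*43 + 10
43 = 4*10 + 3
10 = 3*3 + 1
3 = 3*1 + 0
gcd(999, 4039) = 1.
Express as a combination:
1 = 10 − 3·3
1 = −3·43 + 13·10
1 = 13·999 − 302·43
1 = −302·4039 + 1221·999
So 1 = (-302)·4039 + (1221)·999.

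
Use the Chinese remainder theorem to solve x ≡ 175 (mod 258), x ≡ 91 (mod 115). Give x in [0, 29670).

Write x = 175 + 258·k. Then 258·k ≡ 91 − 175 ≡ 31 (mod 115).
Need 258⁻¹ mod 115. Extended Euclid on (115, 28):
115 = 4×28 + 3
28 = 9×3 + 1
3 = 3×1 + 0
Back-substitute:
1 = 28 − 9·3
1 = −9·115 + 37·28
258⁻¹ ≡ 37 (mod 115), so k ≡ 37·31 ≡ 112 (mod 115).
x = 175 + 258·112 = 29071.

29071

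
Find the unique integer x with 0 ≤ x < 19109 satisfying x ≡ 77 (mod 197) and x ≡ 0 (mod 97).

7760

Write x = 77 + 197·k. Then 197·k ≡ 0 − 77 ≡ 20 (mod 97).
Need 197⁻¹ mod 97. Extended Euclid on (97, 3):
97 = 32·3 + 1
3 = 3·1 + 0
Back-substitute:
1 = 97 − 32·3
197⁻¹ ≡ 65 (mod 97), so k ≡ 65·20 ≡ 39 (mod 97).
x = 77 + 197·39 = 7760.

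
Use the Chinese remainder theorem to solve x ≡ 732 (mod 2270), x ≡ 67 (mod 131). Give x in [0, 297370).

Write x = 732 + 2270·k. Then 2270·k ≡ 67 − 732 ≡ 121 (mod 131).
Need 2270⁻¹ mod 131. Extended Euclid on (131, 43):
131 = 3×43 + 2
43 = 21×2 + 1
2 = 2×1 + 0
Back-substitute:
1 = 43 − 21·2
1 = −21·131 + 64·43
2270⁻¹ ≡ 64 (mod 131), so k ≡ 64·121 ≡ 15 (mod 131).
x = 732 + 2270·15 = 34782.

34782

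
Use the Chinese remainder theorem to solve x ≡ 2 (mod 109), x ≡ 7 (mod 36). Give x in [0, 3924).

547

Write x = 2 + 109·k. Then 109·k ≡ 7 − 2 ≡ 5 (mod 36).
Need 109⁻¹ mod 36. Extended Euclid on (36, 1):
36 = 36*1 + 0
109⁻¹ ≡ 1 (mod 36), so k ≡ 1·5 ≡ 5 (mod 36).
x = 2 + 109·5 = 547.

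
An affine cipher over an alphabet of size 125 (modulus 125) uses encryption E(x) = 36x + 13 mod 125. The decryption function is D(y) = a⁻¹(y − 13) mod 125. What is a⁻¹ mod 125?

66

Apply the Euclidean algorithm to 125 and 36:
125 = 3×36 + 17
36 = 2×17 + 2
17 = 8×2 + 1
2 = 2×1 + 0
The gcd is 1. Working backward:
1 = 17 − 8·2
1 = −8·36 + 17·17
1 = 17·125 − 59·36
So 36·(-59) ≡ 1 (mod 125), and -59 ≡ 66 (mod 125).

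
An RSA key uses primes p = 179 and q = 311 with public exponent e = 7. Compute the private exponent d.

7883

φ(n) = (p−1)(q−1) = 178·310 = 55180.
Need d with 7·d ≡ 1 (mod 55180). Apply the extended Euclidean algorithm:
55180 = 7882*7 + 6
7 = 1*6 + 1
6 = 6*1 + 0
Back-substitute:
1 = 7 − 6
1 = −55180 + 7883·7
So 7·7883 ≡ 1 (mod 55180), hence d = 7883.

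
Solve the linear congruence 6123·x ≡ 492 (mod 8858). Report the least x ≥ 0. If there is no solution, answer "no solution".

First find gcd(6123, 8858):
8858 = 1*6123 + 2735
6123 = 2*2735 + 653
2735 = 4*653 + 123
653 = 5*123 + 38
123 = 3*38 + 9
38 = 4*9 + 2
9 = 4*2 + 1
2 = 2*1 + 0
gcd = 1, so a unique solution mod 8858 exists.
Back-substitute for the Bézout coefficients:
1 = 9 − 4·2
1 = −4·38 + 17·9
1 = 17·123 − 55·38
1 = −55·653 + 292·123
1 = 292·2735 − 1223·653
1 = −1223·6123 + 2738·2735
1 = 2738·8858 − 3961·6123
So 6123·(-3961) ≡ 1 (mod 8858), giving 6123⁻¹ ≡ 4897.
x ≡ 6123⁻¹·492 ≡ 4897·492 ≡ 8806 (mod 8858).

8806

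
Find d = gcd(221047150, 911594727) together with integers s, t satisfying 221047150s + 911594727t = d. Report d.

1

Repeated division:
911594727 = 4*221047150 + 27406127
221047150 = 8*27406127 + 1798134
27406127 = 15*1798134 + 434117
1798134 = 4*434117 + 61666
434117 = 7*61666 + 2455
61666 = 25*2455 + 291
2455 = 8*291 + 127
291 = 2*127 + 37
127 = 3*37 + 16
37 = 2*16 + 5
16 = 3*5 + 1
5 = 5*1 + 0
gcd(221047150, 911594727) = 1.
Working backward:
1 = 16 − 3·5
1 = −3·37 + 7·16
1 = 7·127 − 24·37
1 = −24·291 + 55·127
1 = 55·2455 − 464·291
1 = −464·61666 + 11655·2455
1 = 11655·434117 − 82049·61666
1 = −82049·1798134 + 339851·434117
1 = 339851·27406127 − 5179814·1798134
1 = −5179814·221047150 + 41778363·27406127
1 = 41778363·911594727 − 172293266·221047150
So 1 = (41778363)·911594727 + (-172293266)·221047150.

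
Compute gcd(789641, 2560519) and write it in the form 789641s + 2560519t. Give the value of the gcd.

1

Euclidean algorithm:
2560519 = 3·789641 + 191596
789641 = 4·191596 + 23257
191596 = 8·23257 + 5540
23257 = 4·5540 + 1097
5540 = 5·1097 + 55
1097 = 19·55 + 52
55 = 1·52 + 3
52 = 17·3 + 1
3 = 3·1 + 0
gcd(789641, 2560519) = 1.
Working backward:
1 = 52 − 17·3
1 = −17·55 + 18·52
1 = 18·1097 − 359·55
1 = −359·5540 + 1813·1097
1 = 1813·23257 − 7611·5540
1 = −7611·191596 + 62701·23257
1 = 62701·789641 − 258415·191596
1 = −258415·2560519 + 837946·789641
So 1 = (-258415)·2560519 + (837946)·789641.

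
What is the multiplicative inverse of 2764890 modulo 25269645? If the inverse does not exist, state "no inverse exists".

no inverse exists

Euclidean algorithm on 25269645, 2764890:
25269645 = 9·2764890 + 385635
2764890 = 7·385635 + 65445
385635 = 5·65445 + 58410
65445 = 1·58410 + 7035
58410 = 8·7035 + 2130
7035 = 3·2130 + 645
2130 = 3·645 + 195
645 = 3·195 + 60
195 = 3·60 + 15
60 = 4·15 + 0
The gcd is 15, not 1, hence no inverse exists.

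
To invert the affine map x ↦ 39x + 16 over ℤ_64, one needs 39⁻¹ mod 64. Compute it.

23

Run Euclid on (64, 39):
64 = 1×39 + 25
39 = 1×25 + 14
25 = 1×14 + 11
14 = 1×11 + 3
11 = 3×3 + 2
3 = 1×2 + 1
2 = 2×1 + 0
Since gcd(39, 64) = 1, back-substitute to write 1 as a combination:
1 = 3 − 2
1 = −11 + 4·3
1 = 4·14 − 5·11
1 = −5·25 + 9·14
1 = 9·39 − 14·25
1 = −14·64 + 23·39
So 39·23 ≡ 1 (mod 64).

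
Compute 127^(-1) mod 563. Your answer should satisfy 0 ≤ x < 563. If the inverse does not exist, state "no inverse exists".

133

Apply the Euclidean algorithm to 563 and 127:
563 = 4×127 + 55
127 = 2×55 + 17
55 = 3×17 + 4
17 = 4×4 + 1
4 = 4×1 + 0
gcd = 1, so the inverse exists. Back-substitute:
1 = 17 − 4·4
1 = −4·55 + 13·17
1 = 13·127 − 30·55
1 = −30·563 + 133·127
So 127·133 ≡ 1 (mod 563).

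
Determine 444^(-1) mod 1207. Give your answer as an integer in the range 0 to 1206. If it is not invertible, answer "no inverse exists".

927

Extended Euclidean algorithm:
1207 = 2×444 + 319
444 = 1×319 + 125
319 = 2×125 + 69
125 = 1×69 + 56
69 = 1×56 + 13
56 = 4×13 + 4
13 = 3×4 + 1
4 = 4×1 + 0
The gcd is 1. Working backward:
1 = 13 − 3·4
1 = −3·56 + 13·13
1 = 13·69 − 16·56
1 = −16·125 + 29·69
1 = 29·319 − 74·125
1 = −74·444 + 103·319
1 = 103·1207 − 280·444
Thus 444·(-280) ≡ 1 (mod 1207); reducing, -280 mod 1207 = 927.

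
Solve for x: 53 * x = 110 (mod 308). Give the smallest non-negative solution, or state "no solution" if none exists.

First find gcd(53, 308):
308 = 5*53 + 43
53 = 1*43 + 10
43 = 4*10 + 3
10 = 3*3 + 1
3 = 3*1 + 0
gcd = 1, so a unique solution mod 308 exists.
Back-substitute for the Bézout coefficients:
1 = 10 − 3·3
1 = −3·43 + 13·10
1 = 13·53 − 16·43
1 = −16·308 + 93·53
So 53·(93) ≡ 1 (mod 308), giving 53⁻¹ ≡ 93.
x ≡ 53⁻¹·110 ≡ 93·110 ≡ 66 (mod 308).

66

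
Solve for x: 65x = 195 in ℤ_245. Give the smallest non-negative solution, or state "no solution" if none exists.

First find gcd(65, 245):
245 = 3·65 + 50
65 = 1·50 + 15
50 = 3·15 + 5
15 = 3·5 + 0
gcd = 5 and 5 | 195, so solutions exist. Divide through by 5: 13x ≡ 39 (mod 49).
Now find 13⁻¹ mod 49:
49 = 3×13 + 10
13 = 1×10 + 3
10 = 3×3 + 1
3 = 3×1 + 0
Back-substitute:
1 = 10 − 3·3
1 = −3·13 + 4·10
1 = 4·49 − 15·13
So 13·(-15) ≡ 1 (mod 49), i.e. 13⁻¹ ≡ 34.
Then x ≡ 34·39 ≡ 3 (mod 49); the smallest non-negative solution is x = 3.

3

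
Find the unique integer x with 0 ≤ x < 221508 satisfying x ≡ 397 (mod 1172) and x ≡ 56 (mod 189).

Write x = 397 + 1172·k. Then 1172·k ≡ 56 − 397 ≡ 37 (mod 189).
Need 1172⁻¹ mod 189. Extended Euclid on (189, 38):
189 = 4×38 + 37
38 = 1×37 + 1
37 = 37×1 + 0
Back-substitute:
1 = 38 − 37
1 = −189 + 5·38
1172⁻¹ ≡ 5 (mod 189), so k ≡ 5·37 ≡ 185 (mod 189).
x = 397 + 1172·185 = 217217.

217217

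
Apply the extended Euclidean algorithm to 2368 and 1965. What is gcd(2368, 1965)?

Repeated division:
2368 = 1·1965 + 403
1965 = 4·403 + 353
403 = 1·353 + 50
353 = 7·50 + 3
50 = 16·3 + 2
3 = 1·2 + 1
2 = 2·1 + 0
gcd(2368, 1965) = 1.
Back-substituting:
1 = 3 − 2
1 = −50 + 17·3
1 = 17·353 − 120·50
1 = −120·403 + 137·353
1 = 137·1965 − 668·403
1 = −668·2368 + 805·1965
So 1 = (-668)·2368 + (805)·1965.

1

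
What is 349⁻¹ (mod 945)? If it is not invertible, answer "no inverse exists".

769

gcd(945, 349) by repeated division:
945 = 2·349 + 247
349 = 1·247 + 102
247 = 2·102 + 43
102 = 2·43 + 16
43 = 2·16 + 11
16 = 1·11 + 5
11 = 2·5 + 1
5 = 5·1 + 0
Since gcd(349, 945) = 1, back-substitute to write 1 as a combination:
1 = 11 − 2·5
1 = −2·16 + 3·11
1 = 3·43 − 8·16
1 = −8·102 + 19·43
1 = 19·247 − 46·102
1 = −46·349 + 65·247
1 = 65·945 − 176·349
Thus 349·(-176) ≡ 1 (mod 945); reducing, -176 mod 945 = 769.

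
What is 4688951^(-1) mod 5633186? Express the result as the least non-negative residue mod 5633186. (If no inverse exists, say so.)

Run Euclid on (5633186, 4688951):
5633186 = 1*4688951 + 944235
4688951 = 4*944235 + 912011
944235 = 1*912011 + 32224
912011 = 28*32224 + 9739
32224 = 3*9739 + 3007
9739 = 3*3007 + 718
3007 = 4*718 + 135
718 = 5*135 + 43
135 = 3*43 + 6
43 = 7*6 + 1
6 = 6*1 + 0
Since gcd(4688951, 5633186) = 1, back-substitute to write 1 as a combination:
1 = 43 − 7·6
1 = −7·135 + 22·43
1 = 22·718 − 117·135
1 = −117·3007 + 490·718
1 = 490·9739 − 1587·3007
1 = −1587·32224 + 5251·9739
1 = 5251·912011 − 148615·32224
1 = −148615·944235 + 153866·912011
1 = 153866·4688951 − 764079·944235
1 = −764079·5633186 + 917945·4688951
So 4688951·917945 ≡ 1 (mod 5633186).

917945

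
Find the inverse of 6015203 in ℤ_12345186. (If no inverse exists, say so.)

gcd(12345186, 6015203) by repeated division:
12345186 = 2*6015203 + 314780
6015203 = 19*314780 + 34383
314780 = 9*34383 + 5333
34383 = 6*5333 + 2385
5333 = 2*2385 + 563
2385 = 4*563 + 133
563 = 4*133 + 31
133 = 4*31 + 9
31 = 3*9 + 4
9 = 2*4 + 1
4 = 4*1 + 0
gcd = 1, so the inverse exists. Back-substitute:
1 = 9 − 2·4
1 = −2·31 + 7·9
1 = 7·133 − 30·31
1 = −30·563 + 127·133
1 = 127·2385 − 538·563
1 = −538·5333 + 1203·2385
1 = 1203·34383 − 7756·5333
1 = −7756·314780 + 71007·34383
1 = 71007·6015203 − 1356889·314780
1 = −1356889·12345186 + 2784785·6015203
So 6015203·2784785 ≡ 1 (mod 12345186).

2784785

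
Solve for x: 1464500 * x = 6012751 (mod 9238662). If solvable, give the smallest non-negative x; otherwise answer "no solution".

no solution

gcd(1464500, 9238662):
9238662 = 6×1464500 + 451662
1464500 = 3×451662 + 109514
451662 = 4×109514 + 13606
109514 = 8×13606 + 666
13606 = 20×666 + 286
666 = 2×286 + 94
286 = 3×94 + 4
94 = 23×4 + 2
4 = 2×2 + 0
gcd = 2, but 2 ∤ 6012751, so the congruence has no solution.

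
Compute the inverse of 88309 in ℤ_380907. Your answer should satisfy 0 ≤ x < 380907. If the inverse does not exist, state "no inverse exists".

269929

Extended Euclidean algorithm:
380907 = 4×88309 + 27671
88309 = 3×27671 + 5296
27671 = 5×5296 + 1191
5296 = 4×1191 + 532
1191 = 2×532 + 127
532 = 4×127 + 24
127 = 5×24 + 7
24 = 3×7 + 3
7 = 2×3 + 1
3 = 3×1 + 0
The gcd is 1. Working backward:
1 = 7 − 2·3
1 = −2·24 + 7·7
1 = 7·127 − 37·24
1 = −37·532 + 155·127
1 = 155·1191 − 347·532
1 = −347·5296 + 1543·1191
1 = 1543·27671 − 8062·5296
1 = −8062·88309 + 25729·27671
1 = 25729·380907 − 110978·88309
So 88309·(-110978) ≡ 1 (mod 380907), and -110978 ≡ 269929 (mod 380907).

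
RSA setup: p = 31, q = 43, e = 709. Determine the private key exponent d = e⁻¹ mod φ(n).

949

φ(n) = (p−1)(q−1) = 30·42 = 1260.
Need d with 709·d ≡ 1 (mod 1260). Apply the extended Euclidean algorithm:
1260 = 1·709 + 551
709 = 1·551 + 158
551 = 3·158 + 77
158 = 2·77 + 4
77 = 19·4 + 1
4 = 4·1 + 0
Back-substitute:
1 = 77 − 19·4
1 = −19·158 + 39·77
1 = 39·551 − 136·158
1 = −136·709 + 175·551
1 = 175·1260 − 311·709
So 709·(-311) ≡ 1 (mod 1260), hence d ≡ -311 ≡ 949 (mod 1260).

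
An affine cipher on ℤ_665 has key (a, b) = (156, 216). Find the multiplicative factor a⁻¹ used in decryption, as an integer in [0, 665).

81

Run Euclid on (665, 156):
665 = 4×156 + 41
156 = 3×41 + 33
41 = 1×33 + 8
33 = 4×8 + 1
8 = 8×1 + 0
The gcd is 1. Working backward:
1 = 33 − 4·8
1 = −4·41 + 5·33
1 = 5·156 − 19·41
1 = −19·665 + 81·156
So 156·81 ≡ 1 (mod 665).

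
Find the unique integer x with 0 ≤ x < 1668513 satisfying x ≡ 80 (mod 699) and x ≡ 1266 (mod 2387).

Write x = 80 + 699·k. Then 699·k ≡ 1266 − 80 ≡ 1186 (mod 2387).
Need 699⁻¹ mod 2387. Extended Euclid on (2387, 699):
2387 = 3×699 + 290
699 = 2×290 + 119
290 = 2×119 + 52
119 = 2×52 + 15
52 = 3×15 + 7
15 = 2×7 + 1
7 = 7×1 + 0
Back-substitute:
1 = 15 − 2·7
1 = −2·52 + 7·15
1 = 7·119 − 16·52
1 = −16·290 + 39·119
1 = 39·699 − 94·290
1 = −94·2387 + 321·699
699⁻¹ ≡ 321 (mod 2387), so k ≡ 321·1186 ≡ 1173 (mod 2387).
x = 80 + 699·1173 = 820007.

820007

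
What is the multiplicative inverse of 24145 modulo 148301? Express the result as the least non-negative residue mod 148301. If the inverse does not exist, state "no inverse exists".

Apply the Euclidean algorithm to 148301 and 24145:
148301 = 6·24145 + 3431
24145 = 7·3431 + 128
3431 = 26·128 + 103
128 = 1·103 + 25
103 = 4·25 + 3
25 = 8·3 + 1
3 = 3·1 + 0
gcd = 1, so the inverse exists. Back-substitute:
1 = 25 − 8·3
1 = −8·103 + 33·25
1 = 33·128 − 41·103
1 = −41·3431 + 1099·128
1 = 1099·24145 − 7734·3431
1 = −7734·148301 + 47503·24145
So 24145·47503 ≡ 1 (mod 148301).

47503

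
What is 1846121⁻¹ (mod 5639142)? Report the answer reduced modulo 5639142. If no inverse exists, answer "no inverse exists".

2776793

Extended Euclidean algorithm:
5639142 = 3×1846121 + 100779
1846121 = 18×100779 + 32099
100779 = 3×32099 + 4482
32099 = 7×4482 + 725
4482 = 6×725 + 132
725 = 5×132 + 65
132 = 2×65 + 2
65 = 32×2 + 1
2 = 2×1 + 0
gcd = 1, so the inverse exists. Back-substitute:
1 = 65 − 32·2
1 = −32·132 + 65·65
1 = 65·725 − 357·132
1 = −357·4482 + 2207·725
1 = 2207·32099 − 15806·4482
1 = −15806·100779 + 49625·32099
1 = 49625·1846121 − 909056·100779
1 = −909056·5639142 + 2776793·1846121
So 1846121·2776793 ≡ 1 (mod 5639142).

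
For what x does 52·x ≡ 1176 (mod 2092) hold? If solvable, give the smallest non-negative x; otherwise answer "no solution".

First find gcd(52, 2092):
2092 = 40×52 + 12
52 = 4×12 + 4
12 = 3×4 + 0
gcd = 4 and 4 | 1176, so solutions exist. Divide through by 4: 13x ≡ 294 (mod 523).
Now find 13⁻¹ mod 523:
523 = 40·13 + 3
13 = 4·3 + 1
3 = 3·1 + 0
Back-substitute:
1 = 13 − 4·3
1 = −4·523 + 161·13
So 13⁻¹ ≡ 161 (mod 523).
Then x ≡ 161·294 ≡ 264 (mod 523); the smallest non-negative solution is x = 264.

264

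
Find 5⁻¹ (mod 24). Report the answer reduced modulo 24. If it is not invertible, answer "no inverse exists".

5

Run Euclid on (24, 5):
24 = 4*5 + 4
5 = 1*4 + 1
4 = 4*1 + 0
The gcd is 1. Working backward:
1 = 5 − 4
1 = −24 + 5·5
So 5·5 ≡ 1 (mod 24).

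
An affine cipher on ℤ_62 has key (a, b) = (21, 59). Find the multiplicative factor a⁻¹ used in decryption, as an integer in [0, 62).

3

Apply the Euclidean algorithm to 62 and 21:
62 = 2×21 + 20
21 = 1×20 + 1
20 = 20×1 + 0
gcd = 1, so the inverse exists. Back-substitute:
1 = 21 − 20
1 = −62 + 3·21
So 21·3 ≡ 1 (mod 62).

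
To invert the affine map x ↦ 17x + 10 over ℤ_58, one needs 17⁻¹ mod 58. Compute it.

41

Apply the Euclidean algorithm to 58 and 17:
58 = 3×17 + 7
17 = 2×7 + 3
7 = 2×3 + 1
3 = 3×1 + 0
gcd = 1, so the inverse exists. Back-substitute:
1 = 7 − 2·3
1 = −2·17 + 5·7
1 = 5·58 − 17·17
So 17·(-17) ≡ 1 (mod 58), and -17 ≡ 41 (mod 58).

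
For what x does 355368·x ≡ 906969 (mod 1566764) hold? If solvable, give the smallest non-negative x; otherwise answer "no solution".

no solution

gcd(355368, 1566764):
1566764 = 4×355368 + 145292
355368 = 2×145292 + 64784
145292 = 2×64784 + 15724
64784 = 4×15724 + 1888
15724 = 8×1888 + 620
1888 = 3×620 + 28
620 = 22×28 + 4
28 = 7×4 + 0
gcd = 4, but 4 ∤ 906969, so the congruence has no solution.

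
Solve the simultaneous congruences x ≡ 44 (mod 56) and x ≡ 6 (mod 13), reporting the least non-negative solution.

Write x = 44 + 56·k. Then 56·k ≡ 6 − 44 ≡ 1 (mod 13).
Need 56⁻¹ mod 13. Extended Euclid on (13, 4):
13 = 3×4 + 1
4 = 4×1 + 0
Back-substitute:
1 = 13 − 3·4
56⁻¹ ≡ 10 (mod 13), so k ≡ 10·1 ≡ 10 (mod 13).
x = 44 + 56·10 = 604.

604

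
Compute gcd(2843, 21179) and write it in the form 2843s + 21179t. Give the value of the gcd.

Repeated division:
21179 = 7*2843 + 1278
2843 = 2*1278 + 287
1278 = 4*287 + 130
287 = 2*130 + 27
130 = 4*27 + 22
27 = 1*22 + 5
22 = 4*5 + 2
5 = 2*2 + 1
2 = 2*1 + 0
gcd(2843, 21179) = 1.
Express as a combination:
1 = 5 − 2·2
1 = −2·22 + 9·5
1 = 9·27 − 11·22
1 = −11·130 + 53·27
1 = 53·287 − 117·130
1 = −117·1278 + 521·287
1 = 521·2843 − 1159·1278
1 = −1159·21179 + 8634·2843
So 1 = (-1159)·21179 + (8634)·2843.

1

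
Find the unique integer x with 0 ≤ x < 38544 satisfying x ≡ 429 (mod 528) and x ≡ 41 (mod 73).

17853

Write x = 429 + 528·k. Then 528·k ≡ 41 − 429 ≡ 50 (mod 73).
Need 528⁻¹ mod 73. Extended Euclid on (73, 17):
73 = 4·17 + 5
17 = 3·5 + 2
5 = 2·2 + 1
2 = 2·1 + 0
Back-substitute:
1 = 5 − 2·2
1 = −2·17 + 7·5
1 = 7·73 − 30·17
528⁻¹ ≡ 43 (mod 73), so k ≡ 43·50 ≡ 33 (mod 73).
x = 429 + 528·33 = 17853.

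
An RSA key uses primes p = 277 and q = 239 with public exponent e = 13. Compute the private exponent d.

φ(n) = (p−1)(q−1) = 276·238 = 65688.
Need d with 13·d ≡ 1 (mod 65688). Apply the extended Euclidean algorithm:
65688 = 5052*13 + 12
13 = 1*12 + 1
12 = 12*1 + 0
Back-substitute:
1 = 13 − 12
1 = −65688 + 5053·13
So 13·5053 ≡ 1 (mod 65688), hence d = 5053.

5053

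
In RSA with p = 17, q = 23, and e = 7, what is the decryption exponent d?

φ(n) = (p−1)(q−1) = 16·22 = 352.
Need d with 7·d ≡ 1 (mod 352). Apply the extended Euclidean algorithm:
352 = 50×7 + 2
7 = 3×2 + 1
2 = 2×1 + 0
Back-substitute:
1 = 7 − 3·2
1 = −3·352 + 151·7
So 7·151 ≡ 1 (mod 352), hence d = 151.

151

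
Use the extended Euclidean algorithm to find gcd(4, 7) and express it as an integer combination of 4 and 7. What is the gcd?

Euclidean algorithm:
7 = 1·4 + 3
4 = 1·3 + 1
3 = 3·1 + 0
gcd(4, 7) = 1.
Back-substituting:
1 = 4 − 3
1 = −7 + 2·4
So 1 = (-1)·7 + (2)·4.

1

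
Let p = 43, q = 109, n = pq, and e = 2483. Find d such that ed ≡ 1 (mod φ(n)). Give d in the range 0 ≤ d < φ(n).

φ(n) = (p−1)(q−1) = 42·108 = 4536.
Need d with 2483·d ≡ 1 (mod 4536). Apply the extended Euclidean algorithm:
4536 = 1×2483 + 2053
2483 = 1×2053 + 430
2053 = 4×430 + 333
430 = 1×333 + 97
333 = 3×97 + 42
97 = 2×42 + 13
42 = 3×13 + 3
13 = 4×3 + 1
3 = 3×1 + 0
Back-substitute:
1 = 13 − 4·3
1 = −4·42 + 13·13
1 = 13·97 − 30·42
1 = −30·333 + 103·97
1 = 103·430 − 133·333
1 = −133·2053 + 635·430
1 = 635·2483 − 768·2053
1 = −768·4536 + 1403·2483
So 2483·1403 ≡ 1 (mod 4536), hence d = 1403.

1403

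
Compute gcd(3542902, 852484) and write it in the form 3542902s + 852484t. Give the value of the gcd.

2

Euclidean algorithm:
3542902 = 4*852484 + 132966
852484 = 6*132966 + 54688
132966 = 2*54688 + 23590
54688 = 2*23590 + 7508
23590 = 3*7508 + 1066
7508 = 7*1066 + 46
1066 = 23*46 + 8
46 = 5*8 + 6
8 = 1*6 + 2
6 = 3*2 + 0
gcd(3542902, 852484) = 2.
Back-substituting:
2 = 8 − 6
2 = −46 + 6·8
2 = 6·1066 − 139·46
2 = −139·7508 + 979·1066
2 = 979·23590 − 3076·7508
2 = −3076·54688 + 7131·23590
2 = 7131·132966 − 17338·54688
2 = −17338·852484 + 111159·132966
2 = 111159·3542902 − 461974·852484
So 2 = (111159)·3542902 + (-461974)·852484.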